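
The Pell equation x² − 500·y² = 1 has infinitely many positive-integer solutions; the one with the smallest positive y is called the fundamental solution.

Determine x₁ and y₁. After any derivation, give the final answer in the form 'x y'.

930249 41602

√500 = [22; 2,1,3,2,1,…,1,2,44, …], period ℓ=14 (even) → k=13
i=0: a=22 ⇒ p=22, q=1
…
i=3: a=3 ⇒ p=246, q=11
…
i=6: a=1 ⇒ p=1364, q=61
…
i=8: a=1 ⇒ p=15809, q=707
…
i=10: a=2 ⇒ p=76317, q=3413
i=11: a=3 ⇒ p=259205, q=11592
i=12: a=1 ⇒ p=335522, q=15005
i=13: a=2 ⇒ p=930249, q=41602
fundamental: x₁=930249, y₁=41602  (since 865363202001 − 500·1730726404 = 1)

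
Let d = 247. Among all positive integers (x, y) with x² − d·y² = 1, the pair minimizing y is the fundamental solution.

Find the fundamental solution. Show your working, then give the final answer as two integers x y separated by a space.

85292 5427

[15; 1,2,1,1,9,1,9,1,1,2,1,30] for √247; ℓ=12 ⇒ convergent index 11
i=0: a=15 ⇒ p=15, q=1
i=1: a=1 ⇒ p=16, q=1
i=2: a=2 ⇒ p=47, q=3
i=3: a=1 ⇒ p=63, q=4
i=4: a=1 ⇒ p=110, q=7
i=5: a=9 ⇒ p=1053, q=67
i=6: a=1 ⇒ p=1163, q=74
i=7: a=9 ⇒ p=11520, q=733
i=8: a=1 ⇒ p=12683, q=807
i=9: a=1 ⇒ p=24203, q=1540
i=10: a=2 ⇒ p=61089, q=3887
i=11: a=1 ⇒ p=85292, q=5427
→ (85292, 5427).  Check: 85292²=7274725264, 247·5427²=7274725263, difference 1.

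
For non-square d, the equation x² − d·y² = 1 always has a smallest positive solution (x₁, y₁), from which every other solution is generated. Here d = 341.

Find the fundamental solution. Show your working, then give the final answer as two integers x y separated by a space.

√341 → a₀=18, period (2,6,1,8,2,…,6,2,36); ℓ=14 even so k=13
k=0  a_k=18  p_k/q_k = 18/1
…
k=3  a_k=1  p_k/q_k = 277/15
…
k=5  a_k=2  p_k/q_k = 5189/281
…
k=7  a_k=2  p_k/q_k = 20479/1109
…
k=9  a_k=2  p_k/q_k = 76727/4155
k=10  a_k=8  p_k/q_k = 641940/34763
k=11  a_k=1  p_k/q_k = 718667/38918
k=12  a_k=6  p_k/q_k = 4953942/268271
k=13  a_k=2  p_k/q_k = 10626551/575460
fundamental: x₁=10626551, y₁=575460  (since 112923586155601 − 341·331154211600 = 1)

10626551 575460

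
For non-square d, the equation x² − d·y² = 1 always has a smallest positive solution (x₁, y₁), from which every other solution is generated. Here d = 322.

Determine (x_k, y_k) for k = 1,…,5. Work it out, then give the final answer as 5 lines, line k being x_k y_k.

323 18
208657 11628
134792099 7511670
87075487297 4852527192
56250630001763 3134725054362

[17; 1,16,1,34] for √322; ℓ=4 ⇒ convergent index 3
i=0: a=17 ⇒ p=17, q=1
i=1: a=1 ⇒ p=18, q=1
i=2: a=16 ⇒ p=305, q=17
i=3: a=1 ⇒ p=323, q=18
→ (323, 18).  Check: 323²=104329, 322·18²=104328, difference 1.
(x_2, y_2) = (323·323 + 322·18·18, 323·18 + 18·323) = (208657, 11628)
(x_3, y_3) = (323·208657 + 322·18·11628, 323·11628 + 18·208657) = (134792099, 7511670)
(x_4, y_4) = (323·134792099 + 322·18·7511670, 323·7511670 + 18·134792099) = (87075487297, 4852527192)
(x_5, y_5) = (323·87075487297 + 322·18·4852527192, 323·4852527192 + 18·87075487297) = (56250630001763, 3134725054362)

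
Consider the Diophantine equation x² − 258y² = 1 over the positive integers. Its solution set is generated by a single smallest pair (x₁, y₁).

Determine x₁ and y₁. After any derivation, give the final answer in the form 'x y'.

257 16

√258 = [16; 16,32, …], period ℓ=2 (even) → k=1
i=0: a=16 ⇒ p=16, q=1
i=1: a=16 ⇒ p=257, q=16
fundamental: x₁=257, y₁=16  (since 66049 − 258·256 = 1)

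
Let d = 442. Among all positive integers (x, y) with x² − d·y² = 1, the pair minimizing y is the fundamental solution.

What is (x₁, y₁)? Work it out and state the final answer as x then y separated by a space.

883 42

[21; 42] for √442; ℓ=1 ⇒ convergent index 1
a_0=21:  p_0=21·1+0=21,  q_0=21·0+1=1
a_1=42:  p_1=42·21+1=883,  q_1=42·1+0=42
(x₁, y₁) = (883, 42);  883² − 442·42² = 1 ✓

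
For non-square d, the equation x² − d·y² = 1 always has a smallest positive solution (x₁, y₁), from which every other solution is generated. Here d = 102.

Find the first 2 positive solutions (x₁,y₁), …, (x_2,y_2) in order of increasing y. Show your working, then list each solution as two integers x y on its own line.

101 10
20401 2020

d=102: √d = [10; 10,20] (ℓ=2, even), read p_1/q_1
i=0: a=10 ⇒ p=10, q=1
i=1: a=10 ⇒ p=101, q=10
fundamental: x₁=101, y₁=10  (since 10201 − 102·100 = 1)
n=2: (101,10)∘(101,10) = (101·101+102·10·10, 101·10+10·101) = (20401,2020)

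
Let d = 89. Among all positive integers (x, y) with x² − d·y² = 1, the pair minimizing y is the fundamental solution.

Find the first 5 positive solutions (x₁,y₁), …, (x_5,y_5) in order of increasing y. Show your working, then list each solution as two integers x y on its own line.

√89 = [9; 2,3,3,2,18, …], period ℓ=5 (odd) → k=9
step 0: (9, 1)  from 9·(1,0) + (0,1)
…
step 4: (500, 53)  from 2·(217,23) + (66,7)
step 5: (9217, 977)  from 18·(500,53) + (217,23)
step 6: (18934, 2007)  from 2·(9217,977) + (500,53)
…
step 8: (216991, 23001)  from 3·(66019,6998) + (18934,2007)
step 9: (500001, 53000)  from 2·(216991,23001) + (66019,6998)
(x₁, y₁) = (500001, 53000);  500001² − 89·53000² = 1 ✓
(500001+53000√89)^2 = 500002000001 + 53000106000√89
(500001+53000√89)^3 = 500003000004500001 + 53000212000159000√89
(500001+53000√89)^4 = 500004000010000008000001 + 53000318000530000212000√89
(500001+53000√89)^5 = 500005000017500025000012500001 + 53000424001113001060000265000√89

500001 53000
500002000001 53000106000
500003000004500001 53000212000159000
500004000010000008000001 53000318000530000212000
500005000017500025000012500001 53000424001113001060000265000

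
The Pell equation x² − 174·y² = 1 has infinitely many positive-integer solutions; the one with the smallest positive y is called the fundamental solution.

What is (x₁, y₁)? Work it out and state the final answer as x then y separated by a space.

1451 110

[13; 5,4,5,26] for √174; ℓ=4 ⇒ convergent index 3
i=0: a=13 ⇒ p=13, q=1
…
i=2: a=4 ⇒ p=277, q=21
i=3: a=5 ⇒ p=1451, q=110
(x₁, y₁) = (1451, 110);  1451² − 174·110² = 1 ✓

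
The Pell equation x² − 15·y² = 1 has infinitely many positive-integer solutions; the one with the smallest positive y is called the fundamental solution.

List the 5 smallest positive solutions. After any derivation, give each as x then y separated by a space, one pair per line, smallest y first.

4 1
31 8
244 63
1921 496
15124 3905

√15 = [3; 1,6, …], period ℓ=2 (even) → k=1
i=0: a=3 ⇒ p=3, q=1
i=1: a=1 ⇒ p=4, q=1
fundamental: x₁=4, y₁=1  (since 16 − 15·1 = 1)
(4+1√15)^2 = 31 + 8√15
(4+1√15)^3 = 244 + 63√15
(4+1√15)^4 = 1921 + 496√15
(4+1√15)^5 = 15124 + 3905√15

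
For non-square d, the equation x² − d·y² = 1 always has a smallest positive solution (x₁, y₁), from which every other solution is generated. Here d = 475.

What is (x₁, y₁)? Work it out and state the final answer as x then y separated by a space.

[21; 1,3,1,6,2,6,1,3,1,42] for √475; ℓ=10 ⇒ convergent index 9
a_0=21:  p_0=21·1+0=21,  q_0=21·0+1=1
…
a_3=1:  p_3=1·87+22=109,  q_3=1·4+1=5
a_4=6:  p_4=6·109+87=741,  q_4=6·5+4=34
a_5=2:  p_5=2·741+109=1591,  q_5=2·34+5=73
a_6=6:  p_6=6·1591+741=10287,  q_6=6·73+34=472
a_7=1:  p_7=1·10287+1591=11878,  q_7=1·472+73=545
a_8=3:  p_8=3·11878+10287=45921,  q_8=3·545+472=2107
a_9=1:  p_9=1·45921+11878=57799,  q_9=1·2107+545=2652
fundamental: x₁=57799, y₁=2652  (since 3340724401 − 475·7033104 = 1)

57799 2652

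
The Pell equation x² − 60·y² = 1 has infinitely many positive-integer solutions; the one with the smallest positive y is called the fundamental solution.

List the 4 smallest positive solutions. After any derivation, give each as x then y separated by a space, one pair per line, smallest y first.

31 4
1921 248
119071 15372
7380481 952816

√60 → a₀=7, period (1,2,1,14); ℓ=4 even so k=3
i=0: a=7 ⇒ p=7, q=1
…
i=2: a=2 ⇒ p=23, q=3
i=3: a=1 ⇒ p=31, q=4
(x₁, y₁) = (31, 4);  31² − 60·4² = 1 ✓
k=2:  x_2 = 31·31+60·4·4 = 1921,  y_2 = 31·4+4·31 = 248
k=3:  x_3 = 31·1921+60·4·248 = 119071,  y_3 = 31·248+4·1921 = 15372
k=4:  x_4 = 31·119071+60·4·15372 = 7380481,  y_4 = 31·15372+4·119071 = 952816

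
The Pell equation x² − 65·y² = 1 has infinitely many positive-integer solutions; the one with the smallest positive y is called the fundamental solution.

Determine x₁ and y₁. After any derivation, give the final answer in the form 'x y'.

129 16

d=65: √d = [8; 16] (ℓ=1, odd), read p_1/q_1
i=0: a=8 ⇒ p=8, q=1
i=1: a=16 ⇒ p=129, q=16
(x₁, y₁) = (129, 16);  129² − 65·16² = 1 ✓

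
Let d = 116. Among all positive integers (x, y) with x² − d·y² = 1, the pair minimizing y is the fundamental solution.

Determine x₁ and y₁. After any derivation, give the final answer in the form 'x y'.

[10; 1,3,2,1,4,1,2,3,1,20] for √116; ℓ=10 ⇒ convergent index 9
k=0  a_k=10  p_k/q_k = 10/1
k=1  a_k=1  p_k/q_k = 11/1
…
k=3  a_k=2  p_k/q_k = 97/9
k=4  a_k=1  p_k/q_k = 140/13
k=5  a_k=4  p_k/q_k = 657/61
k=6  a_k=1  p_k/q_k = 797/74
k=7  a_k=2  p_k/q_k = 2251/209
k=8  a_k=3  p_k/q_k = 7550/701
k=9  a_k=1  p_k/q_k = 9801/910
(x₁, y₁) = (9801, 910);  9801² − 116·910² = 1 ✓

9801 910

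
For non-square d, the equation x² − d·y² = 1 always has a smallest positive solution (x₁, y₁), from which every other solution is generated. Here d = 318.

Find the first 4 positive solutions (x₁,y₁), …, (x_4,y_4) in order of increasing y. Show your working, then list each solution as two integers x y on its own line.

d=318: √d = [17; 1,4,1,34] (ℓ=4, even), read p_3/q_3
step 0: (17, 1)  from 17·(1,0) + (0,1)
…
step 2: (89, 5)  from 4·(18,1) + (17,1)
step 3: (107, 6)  from 1·(89,5) + (18,1)
→ (107, 6).  Check: 107²=11449, 318·6²=11448, difference 1.
k=2:  x_2 = 107·107+318·6·6 = 22897,  y_2 = 107·6+6·107 = 1284
k=3:  x_3 = 107·22897+318·6·1284 = 4899851,  y_3 = 107·1284+6·22897 = 274770
k=4:  x_4 = 107·4899851+318·6·274770 = 1048545217,  y_4 = 107·274770+6·4899851 = 58799496

107 6
22897 1284
4899851 274770
1048545217 58799496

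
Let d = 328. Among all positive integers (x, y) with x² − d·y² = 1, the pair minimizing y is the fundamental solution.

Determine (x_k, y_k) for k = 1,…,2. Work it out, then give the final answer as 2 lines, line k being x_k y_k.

163 9
53137 2934

d=328: √d = [18; 9,36] (ℓ=2, even), read p_1/q_1
step 0: (18, 1)  from 18·(1,0) + (0,1)
step 1: (163, 9)  from 9·(18,1) + (1,0)
fundamental: x₁=163, y₁=9  (since 26569 − 328·81 = 1)
(163+9√328)^2 = 53137 + 2934√328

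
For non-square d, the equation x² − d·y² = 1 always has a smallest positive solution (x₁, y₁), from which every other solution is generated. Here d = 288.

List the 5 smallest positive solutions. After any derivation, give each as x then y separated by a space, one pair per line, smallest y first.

17 1
577 34
19601 1155
665857 39236
22619537 1332869

√288 = [16; 1,32, …], period ℓ=2 (even) → k=1
k=0  a_k=16  p_k/q_k = 16/1
k=1  a_k=1  p_k/q_k = 17/1
fundamental: x₁=17, y₁=1  (since 289 − 288·1 = 1)
(17+1√288)^2 = 577 + 34√288
(17+1√288)^3 = 19601 + 1155√288
(17+1√288)^4 = 665857 + 39236√288
(17+1√288)^5 = 22619537 + 1332869√288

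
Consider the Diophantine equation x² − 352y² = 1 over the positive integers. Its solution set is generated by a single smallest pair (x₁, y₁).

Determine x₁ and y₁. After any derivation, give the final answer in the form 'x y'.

√352 → a₀=18, period (1,3,5,9,5,3,1,36); ℓ=8 even so k=7
i=0: a=18 ⇒ p=18, q=1
…
i=2: a=3 ⇒ p=75, q=4
i=3: a=5 ⇒ p=394, q=21
…
i=5: a=5 ⇒ p=18499, q=986
i=6: a=3 ⇒ p=59118, q=3151
i=7: a=1 ⇒ p=77617, q=4137
(x₁, y₁) = (77617, 4137);  77617² − 352·4137² = 1 ✓

77617 4137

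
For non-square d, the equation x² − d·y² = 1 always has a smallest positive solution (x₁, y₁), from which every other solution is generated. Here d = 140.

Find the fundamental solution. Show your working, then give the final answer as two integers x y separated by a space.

71 6

d=140: √d = [11; 1,4,1,22] (ℓ=4, even), read p_3/q_3
step 0: (11, 1)  from 11·(1,0) + (0,1)
step 1: (12, 1)  from 1·(11,1) + (1,0)
step 2: (59, 5)  from 4·(12,1) + (11,1)
step 3: (71, 6)  from 1·(59,5) + (12,1)
fundamental: x₁=71, y₁=6  (since 5041 − 140·36 = 1)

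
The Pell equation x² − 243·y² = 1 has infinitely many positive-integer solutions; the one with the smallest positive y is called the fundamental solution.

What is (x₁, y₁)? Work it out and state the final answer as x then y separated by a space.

70226 4505

√243 → a₀=15, period (1,1,2,3,15,3,2,1,1,30); ℓ=10 even so k=9
k=0  a_k=15  p_k/q_k = 15/1
…
k=4  a_k=3  p_k/q_k = 265/17
k=5  a_k=15  p_k/q_k = 4053/260
k=6  a_k=3  p_k/q_k = 12424/797
…
k=8  a_k=1  p_k/q_k = 41325/2651
k=9  a_k=1  p_k/q_k = 70226/4505
fundamental: x₁=70226, y₁=4505  (since 4931691076 − 243·20295025 = 1)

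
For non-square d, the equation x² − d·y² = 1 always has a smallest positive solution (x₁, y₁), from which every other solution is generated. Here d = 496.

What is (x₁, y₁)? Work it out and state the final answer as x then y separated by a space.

4620799 207480

d=496: √d = [22; 3,1,2,4,1,…,1,3,44] (ℓ=16, even), read p_15/q_15
step 0: (22, 1)  from 22·(1,0) + (0,1)
step 1: (67, 3)  from 3·(22,1) + (1,0)
…
step 3: (245, 11)  from 2·(89,4) + (67,3)
step 4: (1069, 48)  from 4·(245,11) + (89,4)
…
step 10: (49709, 2232)  from 1·(35166,1579) + (14543,653)
step 11: (84875, 3811)  from 1·(49709,2232) + (35166,1579)
…
step 13: (863293, 38763)  from 2·(389209,17476) + (84875,3811)
step 14: (1252502, 56239)  from 1·(863293,38763) + (389209,17476)
step 15: (4620799, 207480)  from 3·(1252502,56239) + (863293,38763)
(x₁, y₁) = (4620799, 207480);  4620799² − 496·207480² = 1 ✓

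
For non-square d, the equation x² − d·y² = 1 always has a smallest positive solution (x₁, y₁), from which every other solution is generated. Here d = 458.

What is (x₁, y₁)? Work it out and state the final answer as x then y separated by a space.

22899 1070

√458 → a₀=21, period (2,2,42); ℓ=3 odd so k=5
k=0  a_k=21  p_k/q_k = 21/1
k=1  a_k=2  p_k/q_k = 43/2
k=2  a_k=2  p_k/q_k = 107/5
k=3  a_k=42  p_k/q_k = 4537/212
k=4  a_k=2  p_k/q_k = 9181/429
k=5  a_k=2  p_k/q_k = 22899/1070
(x₁, y₁) = (22899, 1070);  22899² − 458·1070² = 1 ✓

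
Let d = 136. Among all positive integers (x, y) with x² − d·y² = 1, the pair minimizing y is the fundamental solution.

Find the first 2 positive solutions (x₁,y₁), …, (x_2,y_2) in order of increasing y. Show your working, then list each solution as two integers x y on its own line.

√136 = [11; 1,1,1,22, …], period ℓ=4 (even) → k=3
k=0  a_k=11  p_k/q_k = 11/1
k=1  a_k=1  p_k/q_k = 12/1
k=2  a_k=1  p_k/q_k = 23/2
k=3  a_k=1  p_k/q_k = 35/3
(x₁, y₁) = (35, 3);  35² − 136·3² = 1 ✓
n=2: (35,3)∘(35,3) = (35·35+136·3·3, 35·3+3·35) = (2449,210)

35 3
2449 210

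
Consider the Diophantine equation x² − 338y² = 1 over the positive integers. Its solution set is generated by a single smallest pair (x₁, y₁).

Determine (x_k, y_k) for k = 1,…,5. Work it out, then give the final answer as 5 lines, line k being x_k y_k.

114243 6214
26102926097 1419812004
5964153172084899 324407165539730
1362725501650887306817 74122495624090936776
311363698964240484013304163 16935952534841634614661406

√338 → a₀=18, period (2,1,1,2,36); ℓ=5 odd so k=9
a_0=18:  p_0=18·1+0=18,  q_0=18·0+1=1
a_1=2:  p_1=2·18+1=37,  q_1=2·1+0=2
a_2=1:  p_2=1·37+18=55,  q_2=1·2+1=3
…
a_4=2:  p_4=2·92+55=239,  q_4=2·5+3=13
…
a_6=2:  p_6=2·8696+239=17631,  q_6=2·473+13=959
…
a_8=1:  p_8=1·26327+17631=43958,  q_8=1·1432+959=2391
a_9=2:  p_9=2·43958+26327=114243,  q_9=2·2391+1432=6214
fundamental: x₁=114243, y₁=6214  (since 13051463049 − 338·38613796 = 1)
(114243+6214√338)^2 = 26102926097 + 1419812004√338
(114243+6214√338)^3 = 5964153172084899 + 324407165539730√338
(114243+6214√338)^4 = 1362725501650887306817 + 74122495624090936776√338
(114243+6214√338)^5 = 311363698964240484013304163 + 16935952534841634614661406√338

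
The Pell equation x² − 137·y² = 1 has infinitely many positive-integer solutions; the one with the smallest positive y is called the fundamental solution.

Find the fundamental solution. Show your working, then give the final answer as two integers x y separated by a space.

6083073 519712

√137 → a₀=11, period (1,2,2,1,1,2,2,1,22); ℓ=9 odd so k=17
step 0: (11, 1)  from 11·(1,0) + (0,1)
step 1: (12, 1)  from 1·(11,1) + (1,0)
step 2: (35, 3)  from 2·(12,1) + (11,1)
step 3: (82, 7)  from 2·(35,3) + (12,1)
step 4: (117, 10)  from 1·(82,7) + (35,3)
step 5: (199, 17)  from 1·(117,10) + (82,7)
step 6: (515, 44)  from 2·(199,17) + (117,10)
step 7: (1229, 105)  from 2·(515,44) + (199,17)
step 8: (1744, 149)  from 1·(1229,105) + (515,44)
step 9: (39597, 3383)  from 22·(1744,149) + (1229,105)
…
step 11: (122279, 10447)  from 2·(41341,3532) + (39597,3383)
step 12: (285899, 24426)  from 2·(122279,10447) + (41341,3532)
step 13: (408178, 34873)  from 1·(285899,24426) + (122279,10447)
step 14: (694077, 59299)  from 1·(408178,34873) + (285899,24426)
step 15: (1796332, 153471)  from 2·(694077,59299) + (408178,34873)
step 16: (4286741, 366241)  from 2·(1796332,153471) + (694077,59299)
step 17: (6083073, 519712)  from 1·(4286741,366241) + (1796332,153471)
(x₁, y₁) = (6083073, 519712);  6083073² − 137·519712² = 1 ✓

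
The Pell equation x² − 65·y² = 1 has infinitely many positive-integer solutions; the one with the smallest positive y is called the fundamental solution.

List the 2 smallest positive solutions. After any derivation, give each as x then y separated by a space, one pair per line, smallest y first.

129 16
33281 4128

√65 = [8; 16, …], period ℓ=1 (odd) → k=1
a_0=8:  p_0=8·1+0=8,  q_0=8·0+1=1
a_1=16:  p_1=16·8+1=129,  q_1=16·1+0=16
(x₁, y₁) = (129, 16);  129² − 65·16² = 1 ✓
(129+16√65)^2 = 33281 + 4128√65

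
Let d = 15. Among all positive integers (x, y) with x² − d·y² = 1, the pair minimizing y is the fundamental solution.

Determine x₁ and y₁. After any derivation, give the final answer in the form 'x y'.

4 1

√15 = [3; 1,6, …], period ℓ=2 (even) → k=1
k=0  a_k=3  p_k/q_k = 3/1
k=1  a_k=1  p_k/q_k = 4/1
(x₁, y₁) = (4, 1);  4² − 15·1² = 1 ✓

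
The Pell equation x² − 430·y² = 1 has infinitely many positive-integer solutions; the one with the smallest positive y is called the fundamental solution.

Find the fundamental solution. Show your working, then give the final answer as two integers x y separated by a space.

2862251 138030

√430 → a₀=20, period (1,2,1,3,1,…,2,1,40); ℓ=14 even so k=13
i=0: a=20 ⇒ p=20, q=1
i=1: a=1 ⇒ p=21, q=1
i=2: a=2 ⇒ p=62, q=3
i=3: a=1 ⇒ p=83, q=4
i=4: a=3 ⇒ p=311, q=15
i=5: a=1 ⇒ p=394, q=19
i=6: a=6 ⇒ p=2675, q=129
i=7: a=8 ⇒ p=21794, q=1051
i=8: a=6 ⇒ p=133439, q=6435
…
i=10: a=3 ⇒ p=599138, q=28893
…
i=12: a=2 ⇒ p=2107880, q=101651
i=13: a=1 ⇒ p=2862251, q=138030
→ (2862251, 138030).  Check: 2862251²=8192480787001, 430·138030²=8192480787000, difference 1.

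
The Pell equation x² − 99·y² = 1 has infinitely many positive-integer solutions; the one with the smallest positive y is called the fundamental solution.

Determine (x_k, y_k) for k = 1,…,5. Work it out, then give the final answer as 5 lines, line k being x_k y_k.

d=99: √d = [9; 1,18] (ℓ=2, even), read p_1/q_1
k=0  a_k=9  p_k/q_k = 9/1
k=1  a_k=1  p_k/q_k = 10/1
→ (10, 1).  Check: 10²=100, 99·1²=99, difference 1.
n=2: (10,1)∘(10,1) = (10·10+99·1·1, 10·1+1·10) = (199,20)
n=3: (199,20)∘(10,1) = (10·199+99·1·20, 10·20+1·199) = (3970,399)
n=4: (3970,399)∘(10,1) = (10·3970+99·1·399, 10·399+1·3970) = (79201,7960)
n=5: (79201,7960)∘(10,1) = (10·79201+99·1·7960, 10·7960+1·79201) = (1580050,158801)

10 1
199 20
3970 399
79201 7960
1580050 158801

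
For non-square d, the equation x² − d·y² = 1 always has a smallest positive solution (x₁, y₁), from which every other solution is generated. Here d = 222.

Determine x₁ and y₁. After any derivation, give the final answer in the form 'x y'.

149 10

√222 → a₀=14, period (1,8,1,28); ℓ=4 even so k=3
k=0  a_k=14  p_k/q_k = 14/1
k=1  a_k=1  p_k/q_k = 15/1
k=2  a_k=8  p_k/q_k = 134/9
k=3  a_k=1  p_k/q_k = 149/10
→ (149, 10).  Check: 149²=22201, 222·10²=22200, difference 1.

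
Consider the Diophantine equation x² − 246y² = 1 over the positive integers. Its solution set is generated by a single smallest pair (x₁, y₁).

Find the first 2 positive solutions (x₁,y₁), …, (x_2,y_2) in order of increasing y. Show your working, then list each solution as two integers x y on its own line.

88805 5662
15772656049 1005627820

[15; 1,2,5,1,14,1,5,2,1,30] for √246; ℓ=10 ⇒ convergent index 9
i=0: a=15 ⇒ p=15, q=1
…
i=3: a=5 ⇒ p=251, q=16
…
i=8: a=2 ⇒ p=60777, q=3875
i=9: a=1 ⇒ p=88805, q=5662
→ (88805, 5662).  Check: 88805²=7886328025, 246·5662²=7886328024, difference 1.
(88805+5662√246)^2 = 15772656049 + 1005627820√246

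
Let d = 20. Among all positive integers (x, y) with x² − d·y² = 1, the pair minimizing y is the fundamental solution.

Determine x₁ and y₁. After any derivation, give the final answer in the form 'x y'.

9 2

√20 → a₀=4, period (2,8); ℓ=2 even so k=1
i=0: a=4 ⇒ p=4, q=1
i=1: a=2 ⇒ p=9, q=2
(x₁, y₁) = (9, 2);  9² − 20·2² = 1 ✓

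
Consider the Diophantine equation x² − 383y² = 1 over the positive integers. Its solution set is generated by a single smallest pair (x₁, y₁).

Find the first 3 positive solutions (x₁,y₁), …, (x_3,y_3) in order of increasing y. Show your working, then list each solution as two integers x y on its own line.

18768 959
704475647 35997024
26443197867024 1351184291905

√383 = [19; 1,1,3,19,3,1,1,38, …], period ℓ=8 (even) → k=7
i=0: a=19 ⇒ p=19, q=1
…
i=2: a=1 ⇒ p=39, q=2
…
i=6: a=1 ⇒ p=10705, q=547
i=7: a=1 ⇒ p=18768, q=959
→ (18768, 959).  Check: 18768²=352237824, 383·959²=352237823, difference 1.
n=2: (18768,959)∘(18768,959) = (18768·18768+383·959·959, 18768·959+959·18768) = (704475647,35997024)
n=3: (704475647,35997024)∘(18768,959) = (18768·704475647+383·959·35997024, 18768·35997024+959·704475647) = (26443197867024,1351184291905)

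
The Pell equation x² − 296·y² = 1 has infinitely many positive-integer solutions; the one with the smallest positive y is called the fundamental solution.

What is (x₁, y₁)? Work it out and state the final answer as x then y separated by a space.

3699 215

√296 = [17; 4,1,7,1,4,34, …], period ℓ=6 (even) → k=5
a_0=17:  p_0=17·1+0=17,  q_0=17·0+1=1
a_1=4:  p_1=4·17+1=69,  q_1=4·1+0=4
a_2=1:  p_2=1·69+17=86,  q_2=1·4+1=5
a_3=7:  p_3=7·86+69=671,  q_3=7·5+4=39
a_4=1:  p_4=1·671+86=757,  q_4=1·39+5=44
a_5=4:  p_5=4·757+671=3699,  q_5=4·44+39=215
→ (3699, 215).  Check: 3699²=13682601, 296·215²=13682600, difference 1.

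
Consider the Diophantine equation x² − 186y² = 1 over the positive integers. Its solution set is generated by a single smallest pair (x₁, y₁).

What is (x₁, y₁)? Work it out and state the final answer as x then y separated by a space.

7501 550

d=186: √d = [13; 1,1,1,3,4,3,1,1,1,26] (ℓ=10, even), read p_9/q_9
i=0: a=13 ⇒ p=13, q=1
i=1: a=1 ⇒ p=14, q=1
…
i=4: a=3 ⇒ p=150, q=11
i=5: a=4 ⇒ p=641, q=47
i=6: a=3 ⇒ p=2073, q=152
…
i=8: a=1 ⇒ p=4787, q=351
i=9: a=1 ⇒ p=7501, q=550
fundamental: x₁=7501, y₁=550  (since 56265001 − 186·302500 = 1)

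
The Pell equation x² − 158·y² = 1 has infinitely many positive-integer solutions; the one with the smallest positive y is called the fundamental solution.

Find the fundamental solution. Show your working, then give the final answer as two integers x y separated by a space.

√158 → a₀=12, period (1,1,3,12,3,1,1,24); ℓ=8 even so k=7
a_0=12:  p_0=12·1+0=12,  q_0=12·0+1=1
a_1=1:  p_1=1·12+1=13,  q_1=1·1+0=1
…
a_6=1:  p_6=1·3331+1081=4412,  q_6=1·265+86=351
a_7=1:  p_7=1·4412+3331=7743,  q_7=1·351+265=616
(x₁, y₁) = (7743, 616);  7743² − 158·616² = 1 ✓

7743 616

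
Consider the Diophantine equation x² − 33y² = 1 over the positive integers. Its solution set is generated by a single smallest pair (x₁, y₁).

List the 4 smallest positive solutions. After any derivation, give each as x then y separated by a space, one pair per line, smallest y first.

23 4
1057 184
48599 8460
2234497 388976

d=33: √d = [5; 1,2,1,10] (ℓ=4, even), read p_3/q_3
i=0: a=5 ⇒ p=5, q=1
…
i=2: a=2 ⇒ p=17, q=3
i=3: a=1 ⇒ p=23, q=4
fundamental: x₁=23, y₁=4  (since 529 − 33·16 = 1)
(23+4√33)^2 = 1057 + 184√33
(23+4√33)^3 = 48599 + 8460√33
(23+4√33)^4 = 2234497 + 388976√33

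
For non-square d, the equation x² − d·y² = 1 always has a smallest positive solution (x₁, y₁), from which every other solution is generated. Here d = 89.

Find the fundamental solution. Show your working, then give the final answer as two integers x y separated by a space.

d=89: √d = [9; 2,3,3,2,18] (ℓ=5, odd), read p_9/q_9
a_0=9:  p_0=9·1+0=9,  q_0=9·0+1=1
…
a_2=3:  p_2=3·19+9=66,  q_2=3·2+1=7
a_3=3:  p_3=3·66+19=217,  q_3=3·7+2=23
…
a_8=3:  p_8=3·66019+18934=216991,  q_8=3·6998+2007=23001
a_9=2:  p_9=2·216991+66019=500001,  q_9=2·23001+6998=53000
(x₁, y₁) = (500001, 53000);  500001² − 89·53000² = 1 ✓

500001 53000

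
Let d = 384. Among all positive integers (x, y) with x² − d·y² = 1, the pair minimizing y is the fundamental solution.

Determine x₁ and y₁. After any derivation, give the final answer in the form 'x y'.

[19; 1,1,2,9,2,1,1,38] for √384; ℓ=8 ⇒ convergent index 7
a_0=19:  p_0=19·1+0=19,  q_0=19·0+1=1
a_1=1:  p_1=1·19+1=20,  q_1=1·1+0=1
a_2=1:  p_2=1·20+19=39,  q_2=1·1+1=2
…
a_4=9:  p_4=9·98+39=921,  q_4=9·5+2=47
a_5=2:  p_5=2·921+98=1940,  q_5=2·47+5=99
a_6=1:  p_6=1·1940+921=2861,  q_6=1·99+47=146
a_7=1:  p_7=1·2861+1940=4801,  q_7=1·146+99=245
fundamental: x₁=4801, y₁=245  (since 23049601 − 384·60025 = 1)

4801 245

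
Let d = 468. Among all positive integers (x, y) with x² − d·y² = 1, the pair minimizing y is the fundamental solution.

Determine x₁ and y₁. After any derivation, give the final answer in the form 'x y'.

649 30

√468 = [21; 1,1,1,2,1,1,1,42, …], period ℓ=8 (even) → k=7
step 0: (21, 1)  from 21·(1,0) + (0,1)
…
step 6: (411, 19)  from 1·(238,11) + (173,8)
step 7: (649, 30)  from 1·(411,19) + (238,11)
→ (649, 30).  Check: 649²=421201, 468·30²=421200, difference 1.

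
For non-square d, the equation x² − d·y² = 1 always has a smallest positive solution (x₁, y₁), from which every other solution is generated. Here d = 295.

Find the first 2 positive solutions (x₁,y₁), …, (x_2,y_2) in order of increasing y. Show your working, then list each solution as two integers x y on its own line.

2024999 117900
8201241900001 477494764200

√295 = [17; 5,1,2,3,2,6,2,3,2,1,5,34, …], period ℓ=12 (even) → k=11
step 0: (17, 1)  from 17·(1,0) + (0,1)
step 1: (86, 5)  from 5·(17,1) + (1,0)
…
step 3: (292, 17)  from 2·(103,6) + (86,5)
step 4: (979, 57)  from 3·(292,17) + (103,6)
step 5: (2250, 131)  from 2·(979,57) + (292,17)
step 6: (14479, 843)  from 6·(2250,131) + (979,57)
step 7: (31208, 1817)  from 2·(14479,843) + (2250,131)
step 8: (108103, 6294)  from 3·(31208,1817) + (14479,843)
step 9: (247414, 14405)  from 2·(108103,6294) + (31208,1817)
step 10: (355517, 20699)  from 1·(247414,14405) + (108103,6294)
step 11: (2024999, 117900)  from 5·(355517,20699) + (247414,14405)
(x₁, y₁) = (2024999, 117900);  2024999² − 295·117900² = 1 ✓
(x_2, y_2) = (2024999·2024999 + 295·117900·117900, 2024999·117900 + 117900·2024999) = (8201241900001, 477494764200)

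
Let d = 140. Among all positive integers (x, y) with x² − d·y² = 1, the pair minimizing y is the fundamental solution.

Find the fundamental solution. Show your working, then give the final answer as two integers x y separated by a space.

√140 → a₀=11, period (1,4,1,22); ℓ=4 even so k=3
a_0=11:  p_0=11·1+0=11,  q_0=11·0+1=1
a_1=1:  p_1=1·11+1=12,  q_1=1·1+0=1
a_2=4:  p_2=4·12+11=59,  q_2=4·1+1=5
a_3=1:  p_3=1·59+12=71,  q_3=1·5+1=6
(x₁, y₁) = (71, 6);  71² − 140·6² = 1 ✓

71 6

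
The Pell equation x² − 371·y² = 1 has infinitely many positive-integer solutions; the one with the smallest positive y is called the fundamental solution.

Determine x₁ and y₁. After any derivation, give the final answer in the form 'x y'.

1695 88

√371 → a₀=19, period (3,1,4,1,3,38); ℓ=6 even so k=5
k=0  a_k=19  p_k/q_k = 19/1
k=1  a_k=3  p_k/q_k = 58/3
k=2  a_k=1  p_k/q_k = 77/4
k=3  a_k=4  p_k/q_k = 366/19
k=4  a_k=1  p_k/q_k = 443/23
k=5  a_k=3  p_k/q_k = 1695/88
→ (1695, 88).  Check: 1695²=2873025, 371·88²=2873024, difference 1.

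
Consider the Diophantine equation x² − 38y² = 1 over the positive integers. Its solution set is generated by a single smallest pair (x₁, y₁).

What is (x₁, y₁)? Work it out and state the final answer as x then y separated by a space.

37 6

√38 = [6; 6,12, …], period ℓ=2 (even) → k=1
k=0  a_k=6  p_k/q_k = 6/1
k=1  a_k=6  p_k/q_k = 37/6
→ (37, 6).  Check: 37²=1369, 38·6²=1368, difference 1.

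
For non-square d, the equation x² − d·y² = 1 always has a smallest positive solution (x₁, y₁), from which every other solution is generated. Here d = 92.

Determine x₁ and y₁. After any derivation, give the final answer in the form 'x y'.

d=92: √d = [9; 1,1,2,4,2,1,1,18] (ℓ=8, even), read p_7/q_7
i=0: a=9 ⇒ p=9, q=1
…
i=2: a=1 ⇒ p=19, q=2
i=3: a=2 ⇒ p=48, q=5
i=4: a=4 ⇒ p=211, q=22
i=5: a=2 ⇒ p=470, q=49
i=6: a=1 ⇒ p=681, q=71
i=7: a=1 ⇒ p=1151, q=120
(x₁, y₁) = (1151, 120);  1151² − 92·120² = 1 ✓

1151 120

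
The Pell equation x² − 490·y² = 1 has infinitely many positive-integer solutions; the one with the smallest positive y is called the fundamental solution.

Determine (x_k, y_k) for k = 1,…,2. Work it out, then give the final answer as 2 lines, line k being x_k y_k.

√490 = [22; 7,2,1,4,4,4,1,2,7,44, …], period ℓ=10 (even) → k=9
k=0  a_k=22  p_k/q_k = 22/1
k=1  a_k=7  p_k/q_k = 155/7
k=2  a_k=2  p_k/q_k = 332/15
k=3  a_k=1  p_k/q_k = 487/22
k=4  a_k=4  p_k/q_k = 2280/103
k=5  a_k=4  p_k/q_k = 9607/434
k=6  a_k=4  p_k/q_k = 40708/1839
k=7  a_k=1  p_k/q_k = 50315/2273
k=8  a_k=2  p_k/q_k = 141338/6385
k=9  a_k=7  p_k/q_k = 1039681/46968
→ (1039681, 46968).  Check: 1039681²=1080936581761, 490·46968²=1080936581760, difference 1.
(1039681+46968√490)^2 = 2161873163521 + 97663474416√490

1039681 46968
2161873163521 97663474416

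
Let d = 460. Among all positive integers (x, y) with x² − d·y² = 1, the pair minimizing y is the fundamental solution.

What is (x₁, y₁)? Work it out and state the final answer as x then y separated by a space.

2535751 118230

[21; 2,4,3,1,2,10,2,1,3,4,2,42] for √460; ℓ=12 ⇒ convergent index 11
k=0  a_k=21  p_k/q_k = 21/1
k=1  a_k=2  p_k/q_k = 43/2
…
k=7  a_k=2  p_k/q_k = 48922/2281
…
k=10  a_k=4  p_k/q_k = 1135029/52921
k=11  a_k=2  p_k/q_k = 2535751/118230
fundamental: x₁=2535751, y₁=118230  (since 6430033134001 − 460·13978332900 = 1)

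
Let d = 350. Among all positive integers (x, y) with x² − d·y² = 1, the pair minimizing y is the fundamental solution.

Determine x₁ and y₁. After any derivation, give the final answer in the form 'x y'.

449 24

[18; 1,2,2,2,1,36] for √350; ℓ=6 ⇒ convergent index 5
i=0: a=18 ⇒ p=18, q=1
i=1: a=1 ⇒ p=19, q=1
i=2: a=2 ⇒ p=56, q=3
i=3: a=2 ⇒ p=131, q=7
i=4: a=2 ⇒ p=318, q=17
i=5: a=1 ⇒ p=449, q=24
→ (449, 24).  Check: 449²=201601, 350·24²=201600, difference 1.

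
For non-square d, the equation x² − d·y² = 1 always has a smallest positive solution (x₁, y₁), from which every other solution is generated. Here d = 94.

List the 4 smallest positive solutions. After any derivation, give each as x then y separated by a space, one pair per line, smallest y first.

2143295 221064
9187426914049 947610731760
39382732335491159615 4062018686654877336
168817626601983862467148801 17412208682026983028992480

[9; 1,2,3,1,1,…,2,1,18] for √94; ℓ=16 ⇒ convergent index 15
a_0=9:  p_0=9·1+0=9,  q_0=9·0+1=1
a_1=1:  p_1=1·9+1=10,  q_1=1·1+0=1
…
a_3=3:  p_3=3·29+10=97,  q_3=3·3+1=10
…
a_5=1:  p_5=1·126+97=223,  q_5=1·13+10=23
…
a_8=8:  p_8=8·1464+1241=12953,  q_8=8·151+128=1336
…
a_11=1:  p_11=1·85038+14417=99455,  q_11=1·8771+1487=10258
…
a_13=3:  p_13=3·184493+99455=652934,  q_13=3·19029+10258=67345
a_14=2:  p_14=2·652934+184493=1490361,  q_14=2·67345+19029=153719
a_15=1:  p_15=1·1490361+652934=2143295,  q_15=1·153719+67345=221064
(x₁, y₁) = (2143295, 221064);  2143295² − 94·221064² = 1 ✓
(x_2, y_2) = (2143295·2143295 + 94·221064·221064, 2143295·221064 + 221064·2143295) = (9187426914049, 947610731760)
(x_3, y_3) = (2143295·9187426914049 + 94·221064·947610731760, 2143295·947610731760 + 221064·9187426914049) = (39382732335491159615, 4062018686654877336)
(x_4, y_4) = (2143295·39382732335491159615 + 94·221064·4062018686654877336, 2143295·4062018686654877336 + 221064·39382732335491159615) = (168817626601983862467148801, 17412208682026983028992480)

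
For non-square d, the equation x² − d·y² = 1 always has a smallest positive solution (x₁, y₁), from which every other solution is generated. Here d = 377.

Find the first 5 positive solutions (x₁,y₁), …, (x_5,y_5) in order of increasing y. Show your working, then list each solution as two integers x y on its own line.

[19; 2,2,2,38] for √377; ℓ=4 ⇒ convergent index 3
a_0=19:  p_0=19·1+0=19,  q_0=19·0+1=1
a_1=2:  p_1=2·19+1=39,  q_1=2·1+0=2
a_2=2:  p_2=2·39+19=97,  q_2=2·2+1=5
a_3=2:  p_3=2·97+39=233,  q_3=2·5+2=12
(x₁, y₁) = (233, 12);  233² − 377·12² = 1 ✓
n=2: (233,12)∘(233,12) = (233·233+377·12·12, 233·12+12·233) = (108577,5592)
n=3: (108577,5592)∘(233,12) = (233·108577+377·12·5592, 233·5592+12·108577) = (50596649,2605860)
n=4: (50596649,2605860)∘(233,12) = (233·50596649+377·12·2605860, 233·2605860+12·50596649) = (23577929857,1214325168)
n=5: (23577929857,1214325168)∘(233,12) = (233·23577929857+377·12·1214325168, 233·1214325168+12·23577929857) = (10987264716713,565872922428)

233 12
108577 5592
50596649 2605860
23577929857 1214325168
10987264716713 565872922428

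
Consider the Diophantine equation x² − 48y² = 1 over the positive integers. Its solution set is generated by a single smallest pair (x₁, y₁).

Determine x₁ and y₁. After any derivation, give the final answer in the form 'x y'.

√48 = [6; 1,12, …], period ℓ=2 (even) → k=1
a_0=6:  p_0=6·1+0=6,  q_0=6·0+1=1
a_1=1:  p_1=1·6+1=7,  q_1=1·1+0=1
(x₁, y₁) = (7, 1);  7² − 48·1² = 1 ✓

7 1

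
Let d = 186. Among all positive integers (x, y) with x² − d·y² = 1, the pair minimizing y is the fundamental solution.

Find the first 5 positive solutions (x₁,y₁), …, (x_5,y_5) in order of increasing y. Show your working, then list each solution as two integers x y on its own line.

√186 = [13; 1,1,1,3,4,3,1,1,1,26, …], period ℓ=10 (even) → k=9
i=0: a=13 ⇒ p=13, q=1
i=1: a=1 ⇒ p=14, q=1
i=2: a=1 ⇒ p=27, q=2
…
i=5: a=4 ⇒ p=641, q=47
i=6: a=3 ⇒ p=2073, q=152
…
i=8: a=1 ⇒ p=4787, q=351
i=9: a=1 ⇒ p=7501, q=550
(x₁, y₁) = (7501, 550);  7501² − 186·550² = 1 ✓
(x_2, y_2) = (7501·7501 + 186·550·550, 7501·550 + 550·7501) = (112530001, 8251100)
(x_3, y_3) = (7501·112530001 + 186·550·8251100, 7501·8251100 + 550·112530001) = (1688175067501, 123783001650)
(x_4, y_4) = (7501·1688175067501 + 186·550·123783001650, 7501·123783001650 + 550·1688175067501) = (25326002250120001, 1856992582502200)
(x_5, y_5) = (7501·25326002250120001 + 186·550·1856992582502200, 7501·1856992582502200 + 550·25326002250120001) = (379940684068125187501, 27858602598915002750)

7501 550
112530001 8251100
1688175067501 123783001650
25326002250120001 1856992582502200
379940684068125187501 27858602598915002750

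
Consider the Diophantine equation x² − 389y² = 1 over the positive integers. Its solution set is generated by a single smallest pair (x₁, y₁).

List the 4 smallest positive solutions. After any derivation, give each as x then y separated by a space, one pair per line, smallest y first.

3287049 166660
21609382256801 1095639172680
142062196675667653449 7202839293837075980
933930803041091759821507201 47352171395934637886793360

[19; 1,2,1,1,1,1,2,1,38] for √389; ℓ=9 ⇒ convergent index 17
step 0: (19, 1)  from 19·(1,0) + (0,1)
…
step 3: (79, 4)  from 1·(59,3) + (20,1)
step 4: (138, 7)  from 1·(79,4) + (59,3)
step 5: (217, 11)  from 1·(138,7) + (79,4)
step 6: (355, 18)  from 1·(217,11) + (138,7)
step 7: (927, 47)  from 2·(355,18) + (217,11)
…
step 9: (49643, 2517)  from 38·(1282,65) + (927,47)
step 10: (50925, 2582)  from 1·(49643,2517) + (1282,65)
step 11: (151493, 7681)  from 2·(50925,2582) + (49643,2517)
…
step 13: (353911, 17944)  from 1·(202418,10263) + (151493,7681)
step 14: (556329, 28207)  from 1·(353911,17944) + (202418,10263)
step 15: (910240, 46151)  from 1·(556329,28207) + (353911,17944)
step 16: (2376809, 120509)  from 2·(910240,46151) + (556329,28207)
step 17: (3287049, 166660)  from 1·(2376809,120509) + (910240,46151)
→ (3287049, 166660).  Check: 3287049²=10804691128401, 389·166660²=10804691128400, difference 1.
n=2: (3287049,166660)∘(3287049,166660) = (3287049·3287049+389·166660·166660, 3287049·166660+166660·3287049) = (21609382256801,1095639172680)
n=3: (21609382256801,1095639172680)∘(3287049,166660) = (3287049·21609382256801+389·166660·1095639172680, 3287049·1095639172680+166660·21609382256801) = (142062196675667653449,7202839293837075980)
n=4: (142062196675667653449,7202839293837075980)∘(3287049,166660) = (3287049·142062196675667653449+389·166660·7202839293837075980, 3287049·7202839293837075980+166660·142062196675667653449) = (933930803041091759821507201,47352171395934637886793360)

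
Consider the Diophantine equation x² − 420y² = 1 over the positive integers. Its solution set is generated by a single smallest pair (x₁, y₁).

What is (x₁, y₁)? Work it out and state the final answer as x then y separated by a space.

√420 = [20; 2,40, …], period ℓ=2 (even) → k=1
k=0  a_k=20  p_k/q_k = 20/1
k=1  a_k=2  p_k/q_k = 41/2
fundamental: x₁=41, y₁=2  (since 1681 − 420·4 = 1)

41 2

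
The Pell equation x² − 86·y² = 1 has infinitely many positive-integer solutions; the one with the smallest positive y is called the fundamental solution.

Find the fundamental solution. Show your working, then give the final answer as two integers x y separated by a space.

10405 1122

d=86: √d = [9; 3,1,1,1,8,1,1,1,3,18] (ℓ=10, even), read p_9/q_9
k=0  a_k=9  p_k/q_k = 9/1
…
k=3  a_k=1  p_k/q_k = 65/7
…
k=5  a_k=8  p_k/q_k = 881/95
k=6  a_k=1  p_k/q_k = 983/106
…
k=8  a_k=1  p_k/q_k = 2847/307
k=9  a_k=3  p_k/q_k = 10405/1122
(x₁, y₁) = (10405, 1122);  10405² − 86·1122² = 1 ✓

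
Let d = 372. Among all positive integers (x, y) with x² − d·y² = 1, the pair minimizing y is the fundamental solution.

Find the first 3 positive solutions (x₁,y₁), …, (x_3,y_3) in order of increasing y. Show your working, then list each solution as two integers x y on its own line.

[19; 3,2,12,2,3,38] for √372; ℓ=6 ⇒ convergent index 5
step 0: (19, 1)  from 19·(1,0) + (0,1)
step 1: (58, 3)  from 3·(19,1) + (1,0)
step 2: (135, 7)  from 2·(58,3) + (19,1)
step 3: (1678, 87)  from 12·(135,7) + (58,3)
step 4: (3491, 181)  from 2·(1678,87) + (135,7)
step 5: (12151, 630)  from 3·(3491,181) + (1678,87)
→ (12151, 630).  Check: 12151²=147646801, 372·630²=147646800, difference 1.
n=2: (12151,630)∘(12151,630) = (12151·12151+372·630·630, 12151·630+630·12151) = (295293601,15310260)
n=3: (295293601,15310260)∘(12151,630) = (12151·295293601+372·630·15310260, 12151·15310260+630·295293601) = (7176225079351,372069937890)

12151 630
295293601 15310260
7176225079351 372069937890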